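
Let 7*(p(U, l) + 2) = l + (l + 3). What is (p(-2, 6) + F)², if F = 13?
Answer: 8464/49 ≈ 172.73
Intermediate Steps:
p(U, l) = -11/7 + 2*l/7 (p(U, l) = -2 + (l + (l + 3))/7 = -2 + (l + (3 + l))/7 = -2 + (3 + 2*l)/7 = -2 + (3/7 + 2*l/7) = -11/7 + 2*l/7)
(p(-2, 6) + F)² = ((-11/7 + (2/7)*6) + 13)² = ((-11/7 + 12/7) + 13)² = (⅐ + 13)² = (92/7)² = 8464/49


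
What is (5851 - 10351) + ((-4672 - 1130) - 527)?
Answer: -10829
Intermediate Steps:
(5851 - 10351) + ((-4672 - 1130) - 527) = -4500 + (-5802 - 527) = -4500 - 6329 = -10829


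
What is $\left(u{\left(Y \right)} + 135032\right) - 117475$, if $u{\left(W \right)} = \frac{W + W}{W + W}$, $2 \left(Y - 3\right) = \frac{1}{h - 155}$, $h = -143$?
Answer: $17558$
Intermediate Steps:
$Y = \frac{1787}{596}$ ($Y = 3 + \frac{1}{2 \left(-143 - 155\right)} = 3 + \frac{1}{2 \left(-298\right)} = 3 + \frac{1}{2} \left(- \frac{1}{298}\right) = 3 - \frac{1}{596} = \frac{1787}{596} \approx 2.9983$)
$u{\left(W \right)} = 1$ ($u{\left(W \right)} = \frac{2 W}{2 W} = 2 W \frac{1}{2 W} = 1$)
$\left(u{\left(Y \right)} + 135032\right) - 117475 = \left(1 + 135032\right) - 117475 = 135033 - 117475 = 17558$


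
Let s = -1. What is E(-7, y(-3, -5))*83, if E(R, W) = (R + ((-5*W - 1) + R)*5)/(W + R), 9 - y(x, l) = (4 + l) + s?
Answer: -13363/2 ≈ -6681.5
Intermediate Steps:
y(x, l) = 6 - l (y(x, l) = 9 - ((4 + l) - 1) = 9 - (3 + l) = 9 + (-3 - l) = 6 - l)
E(R, W) = (-5 - 25*W + 6*R)/(R + W) (E(R, W) = (R + ((-1 - 5*W) + R)*5)/(R + W) = (R + (-1 + R - 5*W)*5)/(R + W) = (R + (-5 - 25*W + 5*R))/(R + W) = (-5 - 25*W + 6*R)/(R + W))
E(-7, y(-3, -5))*83 = ((-5 - 25*(6 - 1*(-5)) + 6*(-7))/(-7 + (6 - 1*(-5))))*83 = ((-5 - 25*(6 + 5) - 42)/(-7 + (6 + 5)))*83 = ((-5 - 25*11 - 42)/(-7 + 11))*83 = ((-5 - 275 - 42)/4)*83 = ((¼)*(-322))*83 = -161/2*83 = -13363/2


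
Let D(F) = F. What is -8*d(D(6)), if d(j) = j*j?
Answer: -288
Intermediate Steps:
d(j) = j²
-8*d(D(6)) = -8*6² = -8*36 = -288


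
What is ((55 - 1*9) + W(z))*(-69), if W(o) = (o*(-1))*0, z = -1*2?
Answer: -3174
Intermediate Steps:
z = -2
W(o) = 0 (W(o) = -o*0 = 0)
((55 - 1*9) + W(z))*(-69) = ((55 - 1*9) + 0)*(-69) = ((55 - 9) + 0)*(-69) = (46 + 0)*(-69) = 46*(-69) = -3174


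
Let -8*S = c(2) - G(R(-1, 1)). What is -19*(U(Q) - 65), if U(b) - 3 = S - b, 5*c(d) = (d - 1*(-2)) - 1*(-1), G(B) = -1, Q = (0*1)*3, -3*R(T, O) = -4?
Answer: 4731/4 ≈ 1182.8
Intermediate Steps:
R(T, O) = 4/3 (R(T, O) = -1/3*(-4) = 4/3)
Q = 0 (Q = 0*3 = 0)
c(d) = 3/5 + d/5 (c(d) = ((d - 1*(-2)) - 1*(-1))/5 = ((d + 2) + 1)/5 = ((2 + d) + 1)/5 = (3 + d)/5 = 3/5 + d/5)
S = -1/4 (S = -((3/5 + (1/5)*2) - 1*(-1))/8 = -((3/5 + 2/5) + 1)/8 = -(1 + 1)/8 = -1/8*2 = -1/4 ≈ -0.25000)
U(b) = 11/4 - b (U(b) = 3 + (-1/4 - b) = 11/4 - b)
-19*(U(Q) - 65) = -19*((11/4 - 1*0) - 65) = -19*((11/4 + 0) - 65) = -19*(11/4 - 65) = -19*(-249/4) = 4731/4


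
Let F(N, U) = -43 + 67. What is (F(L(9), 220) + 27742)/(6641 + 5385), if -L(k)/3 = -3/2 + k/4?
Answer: 13883/6013 ≈ 2.3088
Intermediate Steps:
L(k) = 9/2 - 3*k/4 (L(k) = -3*(-3/2 + k/4) = 9/2 - 3*k/4)
F(N, U) = 24
(F(L(9), 220) + 27742)/(6641 + 5385) = (24 + 27742)/(6641 + 5385) = 27766/12026 = 27766*(1/12026) = 13883/6013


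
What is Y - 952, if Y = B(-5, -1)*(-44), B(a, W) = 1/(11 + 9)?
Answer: -4771/5 ≈ -954.20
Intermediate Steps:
B(a, W) = 1/20
Y = -11/5 (Y = (1/20)*(-44) = -11/5 ≈ -2.2000)
Y - 952 = -11/5 - 952 = -4771/5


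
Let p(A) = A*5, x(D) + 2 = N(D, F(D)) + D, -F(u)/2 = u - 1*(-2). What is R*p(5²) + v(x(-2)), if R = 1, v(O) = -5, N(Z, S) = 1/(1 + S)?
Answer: 120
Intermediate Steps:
F(u) = -4 - 2*u (F(u) = -2*(u - 1*(-2)) = -2*(u + 2) = -2*(2 + u) = -4 - 2*u)
x(D) = -2 + D + 1/(-3 - 2*D) (x(D) = -2 + (1/(1 + (-4 - 2*D)) + D) = -2 + (1/(-3 - 2*D) + D) = -2 + (D + 1/(-3 - 2*D)) = -2 + D + 1/(-3 - 2*D))
p(A) = 5*A
R*p(5²) + v(x(-2)) = 1*(5*5²) - 5 = 1*(5*25) - 5 = 1*125 - 5 = 125 - 5 = 120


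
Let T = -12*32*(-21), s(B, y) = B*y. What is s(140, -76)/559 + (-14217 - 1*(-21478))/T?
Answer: -81742061/4507776 ≈ -18.134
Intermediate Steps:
T = 8064 (T = -384*(-21) = 8064)
s(140, -76)/559 + (-14217 - 1*(-21478))/T = (140*(-76))/559 + (-14217 - 1*(-21478))/8064 = -10640*1/559 + (-14217 + 21478)*(1/8064) = -10640/559 + 7261*(1/8064) = -10640/559 + 7261/8064 = -81742061/4507776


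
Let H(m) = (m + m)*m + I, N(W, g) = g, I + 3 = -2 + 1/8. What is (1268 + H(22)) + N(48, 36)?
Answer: 18137/8 ≈ 2267.1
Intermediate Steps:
I = -39/8 (I = -3 + (-2 + 1/8) = -3 + (-2 + ⅛) = -3 - 15/8 = -39/8 ≈ -4.8750)
H(m) = -39/8 + 2*m² (H(m) = (m + m)*m - 39/8 = (2*m)*m - 39/8 = 2*m² - 39/8 = -39/8 + 2*m²)
(1268 + H(22)) + N(48, 36) = (1268 + (-39/8 + 2*22²)) + 36 = (1268 + (-39/8 + 2*484)) + 36 = (1268 + (-39/8 + 968)) + 36 = (1268 + 7705/8) + 36 = 17849/8 + 36 = 18137/8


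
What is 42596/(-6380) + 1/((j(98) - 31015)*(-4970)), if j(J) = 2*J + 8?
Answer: -29648881877/4440789430 ≈ -6.6765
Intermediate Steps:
j(J) = 8 + 2*J
42596/(-6380) + 1/((j(98) - 31015)*(-4970)) = 42596/(-6380) + 1/(((8 + 2*98) - 31015)*(-4970)) = 42596*(-1/6380) - 1/4970/((8 + 196) - 31015) = -10649/1595 - 1/4970/(204 - 31015) = -10649/1595 - 1/4970/(-30811) = -10649/1595 - 1/30811*(-1/4970) = -10649/1595 + 1/153130670 = -29648881877/4440789430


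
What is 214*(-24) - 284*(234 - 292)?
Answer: 11336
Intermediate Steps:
214*(-24) - 284*(234 - 292) = -5136 - 284*(-58) = -5136 - 1*(-16472) = -5136 + 16472 = 11336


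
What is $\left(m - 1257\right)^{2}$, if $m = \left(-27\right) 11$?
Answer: $2414916$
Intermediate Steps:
$m = -297$
$\left(m - 1257\right)^{2} = \left(-297 - 1257\right)^{2} = \left(-1554\right)^{2} = 2414916$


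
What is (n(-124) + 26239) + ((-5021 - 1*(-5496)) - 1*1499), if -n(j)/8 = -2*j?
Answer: 23231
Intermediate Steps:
n(j) = 16*j (n(j) = -(-16)*j = 16*j)
(n(-124) + 26239) + ((-5021 - 1*(-5496)) - 1*1499) = (16*(-124) + 26239) + ((-5021 - 1*(-5496)) - 1*1499) = (-1984 + 26239) + ((-5021 + 5496) - 1499) = 24255 + (475 - 1499) = 24255 - 1024 = 23231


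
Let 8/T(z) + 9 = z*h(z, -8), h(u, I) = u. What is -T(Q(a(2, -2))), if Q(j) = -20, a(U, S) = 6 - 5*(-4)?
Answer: -8/391 ≈ -0.020460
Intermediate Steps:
a(U, S) = 26 (a(U, S) = 6 + 20 = 26)
T(z) = 8/(-9 + z²) (T(z) = 8/(-9 + z*z) = 8/(-9 + z²))
-T(Q(a(2, -2))) = -8/(-9 + (-20)²) = -8/(-9 + 400) = -8/391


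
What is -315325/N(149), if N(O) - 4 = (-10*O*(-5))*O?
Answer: -315325/1110054 ≈ -0.28406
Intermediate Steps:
N(O) = 4 + 50*O² (N(O) = 4 + (-10*O*(-5))*O = 4 + (-(-50)*O)*O = 4 + (50*O)*O = 4 + 50*O²)
-315325/N(149) = -315325/(4 + 50*149²) = -315325/(4 + 50*22201) = -315325/(4 + 1110050) = -315325/1110054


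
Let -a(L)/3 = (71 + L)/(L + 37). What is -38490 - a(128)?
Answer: -2116751/55 ≈ -38486.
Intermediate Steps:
a(L) = -3*(71 + L)/(37 + L) (a(L) = -3*(71 + L)/(L + 37) = -3*(71 + L)/(37 + L))
-38490 - a(128) = -38490 - 3*(-71 - 1*128)/(37 + 128) = -38490 - 3*(-71 - 128)/165 = -38490 - 3*(-199)/165 = -38490 - 1*(-199/55) = -38490 + 199/55 = -2116751/55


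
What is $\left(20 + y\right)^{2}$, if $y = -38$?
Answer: $324$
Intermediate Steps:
$\left(20 + y\right)^{2} = \left(20 - 38\right)^{2} = \left(-18\right)^{2} = 324$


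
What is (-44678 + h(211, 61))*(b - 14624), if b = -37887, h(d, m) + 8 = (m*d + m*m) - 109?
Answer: 1480967733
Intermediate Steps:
h(d, m) = -117 + m² + d*m (h(d, m) = -8 + ((m*d + m*m) - 109) = -8 + ((d*m + m²) - 109) = -8 + ((m² + d*m) - 109) = -8 + (-109 + m² + d*m) = -117 + m² + d*m)
(-44678 + h(211, 61))*(b - 14624) = (-44678 + (-117 + 61² + 211*61))*(-37887 - 14624) = (-44678 + (-117 + 3721 + 12871))*(-52511) = (-44678 + 16475)*(-52511) = -28203*(-52511) = 1480967733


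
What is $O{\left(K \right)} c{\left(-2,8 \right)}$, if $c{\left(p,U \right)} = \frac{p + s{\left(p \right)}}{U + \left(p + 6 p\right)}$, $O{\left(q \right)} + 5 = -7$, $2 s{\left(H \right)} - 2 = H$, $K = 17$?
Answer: $-4$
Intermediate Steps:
$s{\left(H \right)} = 1 + \frac{H}{2}$
$O{\left(q \right)} = -12$ ($O{\left(q \right)} = -5 - 7 = -12$)
$c{\left(p,U \right)} = \frac{1 + \frac{3 p}{2}}{U + 7 p}$ ($c{\left(p,U \right)} = \frac{p + \left(1 + \frac{p}{2}\right)}{U + \left(p + 6 p\right)} = \frac{1 + \frac{3 p}{2}}{U + 7 p}$)
$O{\left(K \right)} c{\left(-2,8 \right)} = - 12 \frac{2 + 3 \left(-2\right)}{2 \left(8 + 7 \left(-2\right)\right)} = - 12 \frac{2 - 6}{2 \left(8 - 14\right)} = - 12 \cdot \frac{1}{2} \frac{1}{-6} \left(-4\right) = - 12 \cdot \frac{1}{2} \left(- \frac{1}{6}\right) \left(-4\right) = \left(-12\right) \frac{1}{3} = -4$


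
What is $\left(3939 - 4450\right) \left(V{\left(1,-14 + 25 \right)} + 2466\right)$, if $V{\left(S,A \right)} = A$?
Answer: $-1265747$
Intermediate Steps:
$\left(3939 - 4450\right) \left(V{\left(1,-14 + 25 \right)} + 2466\right) = \left(3939 - 4450\right) \left(\left(-14 + 25\right) + 2466\right) = - 511 \left(11 + 2466\right) = \left(-511\right) 2477 = -1265747$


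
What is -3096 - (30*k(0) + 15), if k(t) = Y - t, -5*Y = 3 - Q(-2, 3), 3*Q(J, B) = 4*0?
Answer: -3093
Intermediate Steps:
Q(J, B) = 0 (Q(J, B) = (4*0)/3 = (⅓)*0 = 0)
Y = -⅗ (Y = -(3 - 1*0)/5 = -(3 + 0)/5 = -⅕*3 = -⅗ ≈ -0.60000)
k(t) = -⅗ - t
-3096 - (30*k(0) + 15) = -3096 - (30*(-⅗ - 1*0) + 15) = -3096 - (30*(-⅗ + 0) + 15) = -3096 - (30*(-⅗) + 15) = -3096 - (-18 + 15) = -3096 - 1*(-3) = -3096 + 3 = -3093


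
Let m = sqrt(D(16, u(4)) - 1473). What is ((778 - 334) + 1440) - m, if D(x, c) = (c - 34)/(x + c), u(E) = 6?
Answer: 1884 - I*sqrt(178387)/11 ≈ 1884.0 - 38.396*I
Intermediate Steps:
D(x, c) = (-34 + c)/(c + x)
m = I*sqrt(178387)/11 (m = sqrt((-34 + 6)/(6 + 16) - 1473) = sqrt(-28/22 - 1473) = sqrt((1/22)*(-28) - 1473) = sqrt(-14/11 - 1473) = sqrt(-16217/11) = I*sqrt(178387)/11 ≈ 38.396*I)
((778 - 334) + 1440) - m = ((778 - 334) + 1440) - I*sqrt(178387)/11 = (444 + 1440) - I*sqrt(178387)/11 = 1884 - I*sqrt(178387)/11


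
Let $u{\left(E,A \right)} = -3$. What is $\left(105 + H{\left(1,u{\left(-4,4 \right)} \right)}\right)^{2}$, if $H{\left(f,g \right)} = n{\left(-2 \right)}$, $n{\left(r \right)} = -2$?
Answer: $10609$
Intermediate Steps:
$H{\left(f,g \right)} = -2$
$\left(105 + H{\left(1,u{\left(-4,4 \right)} \right)}\right)^{2} = \left(105 - 2\right)^{2} = 103^{2} = 10609$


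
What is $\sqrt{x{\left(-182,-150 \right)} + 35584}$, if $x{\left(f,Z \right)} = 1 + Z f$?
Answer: $\sqrt{62885} \approx 250.77$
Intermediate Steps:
$\sqrt{x{\left(-182,-150 \right)} + 35584} = \sqrt{\left(1 - -27300\right) + 35584} = \sqrt{\left(1 + 27300\right) + 35584} = \sqrt{27301 + 35584} = \sqrt{62885}$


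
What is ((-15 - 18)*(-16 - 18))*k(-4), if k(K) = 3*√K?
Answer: 6732*I ≈ 6732.0*I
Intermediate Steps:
((-15 - 18)*(-16 - 18))*k(-4) = ((-15 - 18)*(-16 - 18))*(3*√(-4)) = (-33*(-34))*(3*(2*I)) = 1122*(6*I) = 6732*I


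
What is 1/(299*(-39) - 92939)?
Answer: -1/104600 ≈ -9.5602e-6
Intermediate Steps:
1/(299*(-39) - 92939) = 1/(-11661 - 92939) = 1/(-104600) = -1/104600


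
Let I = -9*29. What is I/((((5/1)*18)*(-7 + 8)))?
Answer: -29/10 ≈ -2.9000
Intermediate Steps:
I = -261
I/((((5/1)*18)*(-7 + 8))) = -261*1/(90*(-7 + 8)) = -261/(((5*1)*18)*1) = -261/((5*18)*1) = -261/(90*1) = -261/90 = -261*1/90 = -29/10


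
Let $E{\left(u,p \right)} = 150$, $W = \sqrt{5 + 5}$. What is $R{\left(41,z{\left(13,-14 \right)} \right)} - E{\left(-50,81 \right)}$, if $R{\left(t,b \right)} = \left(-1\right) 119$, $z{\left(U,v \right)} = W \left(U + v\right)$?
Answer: $-269$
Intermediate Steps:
$W = \sqrt{10} \approx 3.1623$
$z{\left(U,v \right)} = \sqrt{10} \left(U + v\right)$
$R{\left(t,b \right)} = -119$
$R{\left(41,z{\left(13,-14 \right)} \right)} - E{\left(-50,81 \right)} = -119 - 150 = -269$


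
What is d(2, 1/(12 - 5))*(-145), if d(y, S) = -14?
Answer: 2030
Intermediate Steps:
d(2, 1/(12 - 5))*(-145) = -14*(-145) = 2030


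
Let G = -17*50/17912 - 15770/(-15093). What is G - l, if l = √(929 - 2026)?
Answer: 134821595/135172908 - I*√1097 ≈ 0.9974 - 33.121*I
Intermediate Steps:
G = 134821595/135172908 (G = -850*1/17912 - 15770*(-1/15093) = -425/8956 + 15770/15093 = 134821595/135172908 ≈ 0.99740)
l = I*√1097 (l = √(-1097) = I*√1097 ≈ 33.121*I)
G - l = 134821595/135172908 - I*√1097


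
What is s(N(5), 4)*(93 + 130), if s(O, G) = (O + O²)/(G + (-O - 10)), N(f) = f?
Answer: -6690/11 ≈ -608.18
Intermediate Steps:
s(O, G) = (O + O²)/(-10 + G - O) (s(O, G) = (O + O²)/(G + (-10 - O)) = (O + O²)/(-10 + G - O))
s(N(5), 4)*(93 + 130) = (5*(1 + 5)/(-10 + 4 - 1*5))*(93 + 130) = (5*6/(-10 + 4 - 5))*223 = (5*6/(-11))*223 = (5*(-1/11)*6)*223 = -30/11*223 = -6690/11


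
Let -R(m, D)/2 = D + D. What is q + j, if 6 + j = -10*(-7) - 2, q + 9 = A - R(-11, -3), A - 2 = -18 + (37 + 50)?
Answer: 112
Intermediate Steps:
R(m, D) = -4*D (R(m, D) = -2*(D + D) = -4*D)
A = 71 (A = 2 + (-18 + (37 + 50)) = 2 + (-18 + 87) = 2 + 69 = 71)
q = 50 (q = -9 + (71 - (-4)*(-3)) = -9 + (71 - 1*12) = -9 + (71 - 12) = -9 + 59 = 50)
j = 62 (j = -6 + (-10*(-7) - 2) = -6 + (70 - 2) = -6 + 68 = 62)
q + j = 50 + 62 = 112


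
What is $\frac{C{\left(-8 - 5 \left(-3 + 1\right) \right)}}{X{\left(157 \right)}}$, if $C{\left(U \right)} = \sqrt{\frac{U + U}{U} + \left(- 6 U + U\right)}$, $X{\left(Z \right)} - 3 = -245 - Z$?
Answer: $- \frac{2 i \sqrt{2}}{399} \approx - 0.0070888 i$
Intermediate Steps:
$X{\left(Z \right)} = -242 - Z$ ($X{\left(Z \right)} = 3 - \left(245 + Z\right) = -242 - Z$)
$C{\left(U \right)} = \sqrt{2 - 5 U}$ ($C{\left(U \right)} = \sqrt{\frac{2 U}{U} - 5 U} = \sqrt{2 - 5 U}$)
$\frac{C{\left(-8 - 5 \left(-3 + 1\right) \right)}}{X{\left(157 \right)}} = \frac{\sqrt{2 - 5 \left(-8 - 5 \left(-3 + 1\right)\right)}}{-242 - 157} = \frac{\sqrt{2 - 5 \left(-8 - -10\right)}}{-242 - 157} = \frac{\sqrt{2 - 5 \left(-8 + 10\right)}}{-399} = \sqrt{2 - 10} \left(- \frac{1}{399}\right) = \sqrt{-8} \left(- \frac{1}{399}\right) = 2 i \sqrt{2} \left(- \frac{1}{399}\right) = - \frac{2 i \sqrt{2}}{399}$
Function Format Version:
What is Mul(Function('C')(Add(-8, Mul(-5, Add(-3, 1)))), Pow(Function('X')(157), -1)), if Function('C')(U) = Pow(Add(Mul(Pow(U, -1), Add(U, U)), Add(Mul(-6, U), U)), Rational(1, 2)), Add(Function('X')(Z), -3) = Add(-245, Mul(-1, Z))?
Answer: Mul(Rational(-2, 399), I, Pow(2, Rational(1, 2))) ≈ Mul(-0.0070888, I)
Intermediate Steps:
Function('X')(Z) = Add(-242, Mul(-1, Z)) (Function('X')(Z) = Add(3, Add(-245, Mul(-1, Z))) = Add(-242, Mul(-1, Z)))
Function('C')(U) = Pow(Add(2, Mul(-5, U)), Rational(1, 2)) (Function('C')(U) = Pow(Add(Mul(Pow(U, -1), Mul(2, U)), Mul(-5, U)), Rational(1, 2)) = Pow(Add(2, Mul(-5, U)), Rational(1, 2)))
Mul(Function('C')(Add(-8, Mul(-5, Add(-3, 1)))), Pow(Function('X')(157), -1)) = Mul(Pow(Add(2, Mul(-5, Add(-8, Mul(-5, Add(-3, 1))))), Rational(1, 2)), Pow(Add(-242, Mul(-1, 157)), -1)) = Mul(Pow(Add(2, Mul(-5, Add(-8, Mul(-5, -2)))), Rational(1, 2)), Pow(Add(-242, -157), -1)) = Mul(Pow(Add(2, Mul(-5, Add(-8, 10))), Rational(1, 2)), Pow(-399, -1)) = Mul(Pow(Add(2, Mul(-5, 2)), Rational(1, 2)), Rational(-1, 399)) = Mul(Pow(Add(2, -10), Rational(1, 2)), Rational(-1, 399)) = Mul(Pow(-8, Rational(1, 2)), Rational(-1, 399)) = Mul(Mul(2, I, Pow(2, Rational(1, 2))), Rational(-1, 399)) = Mul(Rational(-2, 399), I, Pow(2, Rational(1, 2)))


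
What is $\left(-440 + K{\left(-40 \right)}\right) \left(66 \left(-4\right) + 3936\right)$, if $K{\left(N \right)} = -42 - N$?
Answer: $-1623024$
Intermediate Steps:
$\left(-440 + K{\left(-40 \right)}\right) \left(66 \left(-4\right) + 3936\right) = \left(-440 - 2\right) \left(66 \left(-4\right) + 3936\right) = \left(-440 + \left(-42 + 40\right)\right) \left(-264 + 3936\right) = \left(-440 - 2\right) 3672 = \left(-442\right) 3672 = -1623024$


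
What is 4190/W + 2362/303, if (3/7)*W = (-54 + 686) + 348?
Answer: 2001203/207858 ≈ 9.6277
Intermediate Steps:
W = 6860/3 (W = 7*((-54 + 686) + 348)/3 = 7*(632 + 348)/3 = (7/3)*980 = 6860/3 ≈ 2286.7)
4190/W + 2362/303 = 4190/(6860/3) + 2362/303 = 4190*(3/6860) + 2362*(1/303) = 1257/686 + 2362/303 = 2001203/207858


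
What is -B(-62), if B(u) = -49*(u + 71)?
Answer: 441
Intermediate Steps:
B(u) = -3479 - 49*u (B(u) = -49*(71 + u) = -3479 - 49*u)
-B(-62) = -(-3479 - 49*(-62)) = -(-3479 + 3038) = -1*(-441) = 441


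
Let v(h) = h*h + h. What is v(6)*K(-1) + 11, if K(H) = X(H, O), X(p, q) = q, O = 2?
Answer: 95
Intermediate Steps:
v(h) = h + h² (v(h) = h² + h = h + h²)
K(H) = 2
v(6)*K(-1) + 11 = (6*(1 + 6))*2 + 11 = (6*7)*2 + 11 = 42*2 + 11 = 84 + 11 = 95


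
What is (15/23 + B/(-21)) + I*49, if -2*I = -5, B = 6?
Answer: 39563/322 ≈ 122.87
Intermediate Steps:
I = 5/2 (I = -1/2*(-5) = 5/2 ≈ 2.5000)
(15/23 + B/(-21)) + I*49 = (15/23 + 6/(-21)) + (5/2)*49 = (15*(1/23) + 6*(-1/21)) + 245/2 = (15/23 - 2/7) + 245/2 = 59/161 + 245/2 = 39563/322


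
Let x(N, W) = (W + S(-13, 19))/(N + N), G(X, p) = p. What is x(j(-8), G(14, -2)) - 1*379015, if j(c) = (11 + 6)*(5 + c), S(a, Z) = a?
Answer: -12886505/34 ≈ -3.7902e+5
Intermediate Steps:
j(c) = 85 + 17*c (j(c) = 17*(5 + c) = 85 + 17*c)
x(N, W) = (-13 + W)/(2*N) (x(N, W) = (W - 13)/(N + N) = (-13 + W)/((2*N)) = (-13 + W)*(1/(2*N)) = (-13 + W)/(2*N))
x(j(-8), G(14, -2)) - 1*379015 = (-13 - 2)/(2*(85 + 17*(-8))) - 1*379015 = (½)*(-15)/(85 - 136) - 379015 = (½)*(-15)/(-51) - 379015 = (½)*(-1/51)*(-15) - 379015 = 5/34 - 379015 = -12886505/34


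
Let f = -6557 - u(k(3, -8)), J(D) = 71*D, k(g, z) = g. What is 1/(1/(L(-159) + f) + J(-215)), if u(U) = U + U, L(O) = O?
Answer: -6722/102611331 ≈ -6.5509e-5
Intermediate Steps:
u(U) = 2*U
f = -6563 (f = -6557 - 2*3 = -6557 - 1*6 = -6557 - 6 = -6563)
1/(1/(L(-159) + f) + J(-215)) = 1/(1/(-159 - 6563) + 71*(-215)) = 1/(1/(-6722) - 15265) = 1/(-1/6722 - 15265) = 1/(-102611331/6722) = -6722/102611331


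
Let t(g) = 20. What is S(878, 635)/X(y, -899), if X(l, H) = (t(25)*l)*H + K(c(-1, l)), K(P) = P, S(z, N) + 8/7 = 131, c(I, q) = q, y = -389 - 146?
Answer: 303/22443785 ≈ 1.3500e-5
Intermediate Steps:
y = -535
S(z, N) = 909/7 (S(z, N) = -8/7 + 131 = 909/7)
X(l, H) = l + 20*H*l (X(l, H) = (20*l)*H + l = 20*H*l + l = l + 20*H*l)
S(878, 635)/X(y, -899) = 909/(7*((-535*(1 + 20*(-899))))) = 909/(7*((-535*(1 - 17980)))) = 909/(7*((-535*(-17979)))) = (909/7)/9618765 = (909/7)*(1/9618765) = 303/22443785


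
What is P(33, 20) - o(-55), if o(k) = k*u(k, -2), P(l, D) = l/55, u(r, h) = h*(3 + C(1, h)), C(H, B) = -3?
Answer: 3/5 ≈ 0.60000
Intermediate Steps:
u(r, h) = 0 (u(r, h) = h*(3 - 3) = h*0 = 0)
P(l, D) = l/55 (P(l, D) = l*(1/55) = l/55)
o(k) = 0 (o(k) = k*0 = 0)
P(33, 20) - o(-55) = (1/55)*33 - 1*0 = 3/5 + 0 = 3/5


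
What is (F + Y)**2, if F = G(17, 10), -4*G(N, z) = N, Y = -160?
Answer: 431649/16 ≈ 26978.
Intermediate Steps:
G(N, z) = -N/4
F = -17/4 (F = -1/4*17 = -17/4 ≈ -4.2500)
(F + Y)**2 = (-17/4 - 160)**2 = (-657/4)**2 = 431649/16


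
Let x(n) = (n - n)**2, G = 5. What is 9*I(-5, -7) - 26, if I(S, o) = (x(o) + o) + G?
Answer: -44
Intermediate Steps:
x(n) = 0 (x(n) = 0**2 = 0)
I(S, o) = 5 + o (I(S, o) = (0 + o) + 5 = o + 5 = 5 + o)
9*I(-5, -7) - 26 = 9*(5 - 7) - 26 = 9*(-2) - 26 = -18 - 26 = -44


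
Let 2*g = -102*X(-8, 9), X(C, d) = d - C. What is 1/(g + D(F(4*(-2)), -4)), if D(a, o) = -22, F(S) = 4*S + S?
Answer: -1/889 ≈ -0.0011249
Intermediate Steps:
F(S) = 5*S
g = -867 (g = (-102*(9 - 1*(-8)))/2 = (-102*(9 + 8))/2 = (-102*17)/2 = (½)*(-1734) = -867)
1/(g + D(F(4*(-2)), -4)) = 1/(-867 - 22) = 1/(-889) = -1/889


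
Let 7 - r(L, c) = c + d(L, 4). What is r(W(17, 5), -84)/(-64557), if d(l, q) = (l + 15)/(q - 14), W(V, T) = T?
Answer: -31/21519 ≈ -0.0014406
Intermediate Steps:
d(l, q) = (15 + l)/(-14 + q)
r(L, c) = 17/2 - c + L/10 (r(L, c) = 7 - (c + (15 + L)/(-14 + 4)) = 7 - (c + (15 + L)/(-10)) = 7 - (c - (15 + L)/10) = 7 - (c + (-3/2 - L/10)) = 7 - (-3/2 + c - L/10) = 7 + (3/2 - c + L/10) = 17/2 - c + L/10)
r(W(17, 5), -84)/(-64557) = (17/2 - 1*(-84) + (1/10)*5)/(-64557) = (17/2 + 84 + 1/2)*(-1/64557) = 93*(-1/64557) = -31/21519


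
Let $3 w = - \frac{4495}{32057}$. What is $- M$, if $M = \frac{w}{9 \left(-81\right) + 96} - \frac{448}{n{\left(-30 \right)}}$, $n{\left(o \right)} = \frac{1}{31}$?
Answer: $\frac{845449258289}{60876243} \approx 13888.0$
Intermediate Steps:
$n{\left(o \right)} = \frac{1}{31}$
$w = - \frac{4495}{96171}$ ($w = \frac{\left(-4495\right) \frac{1}{32057}}{3} = \frac{1}{3} \left(- \frac{4495}{32057}\right) = - \frac{4495}{96171} \approx -0.04674$)
$M = - \frac{845449258289}{60876243}$ ($M = - \frac{4495}{96171 \left(9 \left(-81\right) + 96\right)} - 448 \frac{1}{\frac{1}{31}} = - \frac{4495}{96171 \left(-729 + 96\right)} - 13888 = - \frac{4495}{96171 \left(-633\right)} - 13888 = \left(- \frac{4495}{96171}\right) \left(- \frac{1}{633}\right) - 13888 = \frac{4495}{60876243} - 13888 = - \frac{845449258289}{60876243} \approx -13888.0$)
$- M = \left(-1\right) \left(- \frac{845449258289}{60876243}\right) = \frac{845449258289}{60876243}$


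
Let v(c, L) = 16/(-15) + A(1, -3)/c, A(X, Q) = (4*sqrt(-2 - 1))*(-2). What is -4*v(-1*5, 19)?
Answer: 64/15 - 32*I*sqrt(3)/5 ≈ 4.2667 - 11.085*I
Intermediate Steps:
A(X, Q) = -8*I*sqrt(3) (A(X, Q) = (4*sqrt(-3))*(-2) = (4*(I*sqrt(3)))*(-2) = (4*I*sqrt(3))*(-2) = -8*I*sqrt(3))
v(c, L) = -16/15 - 8*I*sqrt(3)/c (v(c, L) = 16/(-15) + (-8*I*sqrt(3))/c = 16*(-1/15) - 8*I*sqrt(3)/c = -16/15 - 8*I*sqrt(3)/c)
-4*v(-1*5, 19) = -4*(-16/15 - 8*I*sqrt(3)/((-1*5))) = -4*(-16/15 - 8*I*sqrt(3)/(-5)) = -4*(-16/15 - 8*I*sqrt(3)*(-1/5)) = -4*(-16/15 + 8*I*sqrt(3)/5) = 64/15 - 32*I*sqrt(3)/5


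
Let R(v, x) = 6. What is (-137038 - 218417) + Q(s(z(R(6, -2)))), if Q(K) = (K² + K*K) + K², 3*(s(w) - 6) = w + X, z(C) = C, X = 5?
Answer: -1065524/3 ≈ -3.5517e+5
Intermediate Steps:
s(w) = 23/3 + w/3 (s(w) = 6 + (w + 5)/3 = 6 + (5 + w)/3 = 6 + (5/3 + w/3) = 23/3 + w/3)
Q(K) = 3*K² (Q(K) = (K² + K²) + K² = 2*K² + K² = 3*K²)
(-137038 - 218417) + Q(s(z(R(6, -2)))) = (-137038 - 218417) + 3*(23/3 + (⅓)*6)² = -355455 + 3*(23/3 + 2)² = -355455 + 3*(29/3)² = -355455 + 3*(841/9) = -355455 + 841/3 = -1065524/3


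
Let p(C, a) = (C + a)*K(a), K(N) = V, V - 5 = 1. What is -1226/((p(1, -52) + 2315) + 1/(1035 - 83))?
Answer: -1167152/1912569 ≈ -0.61025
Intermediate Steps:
V = 6 (V = 5 + 1 = 6)
K(N) = 6
p(C, a) = 6*C + 6*a (p(C, a) = (C + a)*6 = 6*C + 6*a)
-1226/((p(1, -52) + 2315) + 1/(1035 - 83)) = -1226/(((6*1 + 6*(-52)) + 2315) + 1/(1035 - 83)) = -1226/(((6 - 312) + 2315) + 1/952) = -1226/((-306 + 2315) + 1/952) = -1226/(2009 + 1/952) = -1226/1912569/952 = -1226*952/1912569 = -1167152/1912569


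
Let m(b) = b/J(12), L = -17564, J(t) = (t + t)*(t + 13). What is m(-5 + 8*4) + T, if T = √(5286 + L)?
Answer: 9/200 + I*√12278 ≈ 0.045 + 110.81*I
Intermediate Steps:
J(t) = 2*t*(13 + t) (J(t) = (2*t)*(13 + t) = 2*t*(13 + t))
m(b) = b/600 (m(b) = b/((2*12*(13 + 12))) = b/((2*12*25)) = b/600)
T = I*√12278 (T = √(5286 - 17564) = √(-12278) = I*√12278 ≈ 110.81*I)
m(-5 + 8*4) + T = (-5 + 8*4)/600 + I*√12278 = (-5 + 32)/600 + I*√12278 = (1/600)*27 + I*√12278 = 9/200 + I*√12278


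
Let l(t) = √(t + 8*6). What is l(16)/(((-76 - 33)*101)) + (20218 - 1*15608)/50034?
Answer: 25175609/275412153 ≈ 0.091411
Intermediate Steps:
l(t) = √(48 + t) (l(t) = √(t + 48) = √(48 + t))
l(16)/(((-76 - 33)*101)) + (20218 - 1*15608)/50034 = √(48 + 16)/(((-76 - 33)*101)) + (20218 - 1*15608)/50034 = √64/((-109*101)) + (20218 - 15608)*(1/50034) = 8/(-11009) + 4610*(1/50034) = 8*(-1/11009) + 2305/25017 = -8/11009 + 2305/25017 = 25175609/275412153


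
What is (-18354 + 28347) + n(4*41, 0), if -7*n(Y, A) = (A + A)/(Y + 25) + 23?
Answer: 69928/7 ≈ 9989.7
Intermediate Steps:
n(Y, A) = -23/7 - 2*A/(7*(25 + Y)) (n(Y, A) = -((A + A)/(Y + 25) + 23)/7 = -((2*A)/(25 + Y) + 23)/7 = -(2*A/(25 + Y) + 23)/7 = -(23 + 2*A/(25 + Y))/7 = -23/7 - 2*A/(7*(25 + Y)))
(-18354 + 28347) + n(4*41, 0) = (-18354 + 28347) + (-575 - 92*41 - 2*0)/(7*(25 + 4*41)) = 9993 + (-575 - 23*164 + 0)/(7*(25 + 164)) = 9993 + (1/7)*(-575 - 3772 + 0)/189 = 9993 + (1/7)*(1/189)*(-4347) = 9993 - 23/7 = 69928/7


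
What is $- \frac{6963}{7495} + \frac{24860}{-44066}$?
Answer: $- \frac{22416239}{15012485} \approx -1.4932$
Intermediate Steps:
$- \frac{6963}{7495} + \frac{24860}{-44066} = \left(-6963\right) \frac{1}{7495} + 24860 \left(- \frac{1}{44066}\right) = - \frac{6963}{7495} - \frac{1130}{2003} = - \frac{22416239}{15012485}$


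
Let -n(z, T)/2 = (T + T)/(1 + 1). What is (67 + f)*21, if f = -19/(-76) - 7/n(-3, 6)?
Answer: 2849/2 ≈ 1424.5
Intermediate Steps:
n(z, T) = -2*T (n(z, T) = -2*(T + T)/(1 + 1) = -2*2*T/2 = -2*T)
f = 5/6 (f = -19/(-76) - 7/((-2*6)) = -19*(-1/76) - 7/(-12) = 1/4 - 7*(-1/12) = 1/4 + 7/12 = 5/6 ≈ 0.83333)
(67 + f)*21 = (67 + 5/6)*21 = (407/6)*21 = 2849/2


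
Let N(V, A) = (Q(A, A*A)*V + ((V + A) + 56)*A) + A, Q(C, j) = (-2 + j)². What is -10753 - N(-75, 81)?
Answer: 3226520219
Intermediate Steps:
N(V, A) = A + A*(56 + A + V) + V*(-2 + A²)² (N(V, A) = ((-2 + A*A)²*V + ((V + A) + 56)*A) + A = ((-2 + A²)²*V + ((A + V) + 56)*A) + A = (V*(-2 + A²)² + (56 + A + V)*A) + A = (V*(-2 + A²)² + A*(56 + A + V)) + A = (A*(56 + A + V) + V*(-2 + A²)²) + A = A + A*(56 + A + V) + V*(-2 + A²)²)
-10753 - N(-75, 81) = -10753 - (81² + 57*81 + 81*(-75) - 75*(-2 + 81²)²) = -10753 - (6561 + 4617 - 6075 - 75*(-2 + 6561)²) = -10753 - (6561 + 4617 - 6075 - 75*6559²) = -10753 - (6561 + 4617 - 6075 - 75*43020481) = -10753 - (6561 + 4617 - 6075 - 3226536075) = -10753 - 1*(-3226530972) = -10753 + 3226530972 = 3226520219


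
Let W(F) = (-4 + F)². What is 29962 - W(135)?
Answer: 12801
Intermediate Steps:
29962 - W(135) = 29962 - (-4 + 135)² = 29962 - 1*131² = 29962 - 1*17161 = 29962 - 17161 = 12801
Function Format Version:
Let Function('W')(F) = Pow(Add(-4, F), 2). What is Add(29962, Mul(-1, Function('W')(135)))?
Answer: 12801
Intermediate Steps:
Add(29962, Mul(-1, Function('W')(135))) = Add(29962, Mul(-1, Pow(Add(-4, 135), 2))) = Add(29962, Mul(-1, Pow(131, 2))) = Add(29962, Mul(-1, 17161)) = Add(29962, -17161) = 12801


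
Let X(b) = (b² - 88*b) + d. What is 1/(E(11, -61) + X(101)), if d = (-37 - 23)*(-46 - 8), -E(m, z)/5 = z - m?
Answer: 1/4913 ≈ 0.00020354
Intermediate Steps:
E(m, z) = -5*z + 5*m (E(m, z) = -5*(z - m) = -5*z + 5*m)
d = 3240 (d = -60*(-54) = 3240)
X(b) = 3240 + b² - 88*b (X(b) = (b² - 88*b) + 3240 = 3240 + b² - 88*b)
1/(E(11, -61) + X(101)) = 1/((-5*(-61) + 5*11) + (3240 + 101² - 88*101)) = 1/((305 + 55) + (3240 + 10201 - 8888)) = 1/(360 + 4553) = 1/4913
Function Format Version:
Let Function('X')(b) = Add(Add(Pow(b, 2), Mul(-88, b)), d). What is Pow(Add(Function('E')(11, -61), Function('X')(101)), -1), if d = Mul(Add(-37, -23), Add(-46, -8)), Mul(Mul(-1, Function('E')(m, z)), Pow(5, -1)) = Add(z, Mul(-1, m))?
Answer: Rational(1, 4913) ≈ 0.00020354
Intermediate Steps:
Function('E')(m, z) = Add(Mul(-5, z), Mul(5, m)) (Function('E')(m, z) = Mul(-5, Add(z, Mul(-1, m))) = Add(Mul(-5, z), Mul(5, m)))
d = 3240 (d = Mul(-60, -54) = 3240)
Function('X')(b) = Add(3240, Pow(b, 2), Mul(-88, b)) (Function('X')(b) = Add(Add(Pow(b, 2), Mul(-88, b)), 3240) = Add(3240, Pow(b, 2), Mul(-88, b)))
Pow(Add(Function('E')(11, -61), Function('X')(101)), -1) = Pow(Add(Add(Mul(-5, -61), Mul(5, 11)), Add(3240, Pow(101, 2), Mul(-88, 101))), -1) = Pow(Add(Add(305, 55), Add(3240, 10201, -8888)), -1) = Pow(Add(360, 4553), -1) = Pow(4913, -1) = Rational(1, 4913)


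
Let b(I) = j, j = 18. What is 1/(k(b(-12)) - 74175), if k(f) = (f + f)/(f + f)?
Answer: -1/74174 ≈ -1.3482e-5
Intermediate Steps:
b(I) = 18
k(f) = 1 (k(f) = (2*f)/((2*f)) = (2*f)*(1/(2*f)) = 1)
1/(k(b(-12)) - 74175) = 1/(1 - 74175) = 1/(-74174) = -1/74174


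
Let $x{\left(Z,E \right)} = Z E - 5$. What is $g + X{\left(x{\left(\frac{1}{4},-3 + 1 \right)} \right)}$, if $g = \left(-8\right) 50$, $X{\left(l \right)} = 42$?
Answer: $-358$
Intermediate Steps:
$x{\left(Z,E \right)} = -5 + E Z$ ($x{\left(Z,E \right)} = E Z - 5 = -5 + E Z$)
$g = -400$
$g + X{\left(x{\left(\frac{1}{4},-3 + 1 \right)} \right)} = -400 + 42 = -358$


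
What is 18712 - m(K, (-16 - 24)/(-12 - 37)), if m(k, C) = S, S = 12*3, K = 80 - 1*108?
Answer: 18676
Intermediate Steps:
K = -28 (K = 80 - 108 = -28)
S = 36
m(k, C) = 36
18712 - m(K, (-16 - 24)/(-12 - 37)) = 18712 - 1*36 = 18712 - 36 = 18676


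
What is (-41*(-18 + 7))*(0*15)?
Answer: 0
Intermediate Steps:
(-41*(-18 + 7))*(0*15) = -41*(-11)*0 = 451*0 = 0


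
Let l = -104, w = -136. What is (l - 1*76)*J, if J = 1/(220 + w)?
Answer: -15/7 ≈ -2.1429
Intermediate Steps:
J = 1/84 (J = 1/(220 - 136) = 1/84 ≈ 0.011905)
(l - 1*76)*J = (-104 - 1*76)*(1/84) = (-104 - 76)*(1/84) = -180*1/84 = -15/7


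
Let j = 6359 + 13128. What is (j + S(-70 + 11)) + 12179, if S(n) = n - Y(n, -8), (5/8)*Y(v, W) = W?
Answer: 158099/5 ≈ 31620.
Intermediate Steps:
Y(v, W) = 8*W/5
j = 19487
S(n) = 64/5 + n (S(n) = n - 8*(-8)/5 = n - 1*(-64/5) = n + 64/5 = 64/5 + n)
(j + S(-70 + 11)) + 12179 = (19487 + (64/5 + (-70 + 11))) + 12179 = (19487 + (64/5 - 59)) + 12179 = (19487 - 231/5) + 12179 = 97204/5 + 12179 = 158099/5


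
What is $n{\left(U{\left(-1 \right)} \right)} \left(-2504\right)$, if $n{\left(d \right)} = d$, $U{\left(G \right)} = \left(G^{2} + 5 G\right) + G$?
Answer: $12520$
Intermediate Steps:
$U{\left(G \right)} = G^{2} + 6 G$
$n{\left(U{\left(-1 \right)} \right)} \left(-2504\right) = - (6 - 1) \left(-2504\right) = \left(-1\right) 5 \left(-2504\right) = \left(-5\right) \left(-2504\right) = 12520$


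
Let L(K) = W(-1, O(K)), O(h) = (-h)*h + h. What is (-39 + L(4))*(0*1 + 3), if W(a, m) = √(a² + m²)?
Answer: -117 + 3*√145 ≈ -80.875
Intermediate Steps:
O(h) = h - h² (O(h) = -h² + h = h - h²)
L(K) = √(1 + K²*(1 - K)²) (L(K) = √((-1)² + (K*(1 - K))²) = √(1 + K²*(1 - K)²))
(-39 + L(4))*(0*1 + 3) = (-39 + √(1 + 4²*(-1 + 4)²))*(0*1 + 3) = (-39 + √(1 + 16*3²))*(0 + 3) = (-39 + √(1 + 16*9))*3 = (-39 + √(1 + 144))*3 = (-39 + √145)*3 = -117 + 3*√145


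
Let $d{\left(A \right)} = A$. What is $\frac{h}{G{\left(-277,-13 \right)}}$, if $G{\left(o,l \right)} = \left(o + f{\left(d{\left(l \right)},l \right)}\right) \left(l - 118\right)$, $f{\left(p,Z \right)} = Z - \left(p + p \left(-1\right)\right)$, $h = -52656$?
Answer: $- \frac{26328}{18995} \approx -1.386$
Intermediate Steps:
$f{\left(p,Z \right)} = Z$ ($f{\left(p,Z \right)} = Z - \left(p - p\right) = Z - 0 = Z + 0 = Z$)
$G{\left(o,l \right)} = \left(-118 + l\right) \left(l + o\right)$ ($G{\left(o,l \right)} = \left(o + l\right) \left(l - 118\right) = \left(l + o\right) \left(-118 + l\right) = \left(-118 + l\right) \left(l + o\right)$)
$\frac{h}{G{\left(-277,-13 \right)}} = - \frac{52656}{\left(-13\right)^{2} - -1534 - -32686 - -3601} = - \frac{52656}{169 + 1534 + 32686 + 3601} = - \frac{52656}{37990} = \left(-52656\right) \frac{1}{37990} = - \frac{26328}{18995}$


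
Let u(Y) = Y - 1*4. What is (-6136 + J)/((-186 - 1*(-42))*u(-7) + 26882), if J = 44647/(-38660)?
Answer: -237262407/1100495560 ≈ -0.21560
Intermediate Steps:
u(Y) = -4 + Y (u(Y) = Y - 4 = -4 + Y)
J = -44647/38660 (J = 44647*(-1/38660) = -44647/38660 ≈ -1.1549)
(-6136 + J)/((-186 - 1*(-42))*u(-7) + 26882) = (-6136 - 44647/38660)/((-186 - 1*(-42))*(-4 - 7) + 26882) = -237262407/(38660*((-186 + 42)*(-11) + 26882)) = -237262407/(38660*(-144*(-11) + 26882)) = -237262407/(38660*(1584 + 26882)) = -237262407/38660/28466 = -237262407/38660*1/28466 = -237262407/1100495560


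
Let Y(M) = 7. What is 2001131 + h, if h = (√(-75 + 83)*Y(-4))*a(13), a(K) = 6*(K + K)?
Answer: 2001131 + 2184*√2 ≈ 2.0042e+6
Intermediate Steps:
a(K) = 12*K (a(K) = 6*(2*K) = 12*K)
h = 2184*√2 (h = (√(-75 + 83)*7)*(12*13) = (√8*7)*156 = ((2*√2)*7)*156 = (14*√2)*156 = 2184*√2 ≈ 3088.6)
2001131 + h = 2001131 + 2184*√2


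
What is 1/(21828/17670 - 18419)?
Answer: -2945/54240317 ≈ -5.4295e-5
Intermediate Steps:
1/(21828/17670 - 18419) = 1/(21828*(1/17670) - 18419) = 1/(3638/2945 - 18419) = 1/(-54240317/2945) = -2945/54240317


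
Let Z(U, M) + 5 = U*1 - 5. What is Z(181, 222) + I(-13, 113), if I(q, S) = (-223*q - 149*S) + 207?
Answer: -13560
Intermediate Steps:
I(q, S) = 207 - 223*q - 149*S
Z(U, M) = -10 + U (Z(U, M) = -5 + (U*1 - 5) = -5 + (U - 5) = -5 + (-5 + U) = -10 + U)
Z(181, 222) + I(-13, 113) = (-10 + 181) + (207 - 223*(-13) - 149*113) = 171 + (207 + 2899 - 16837) = 171 - 13731 = -13560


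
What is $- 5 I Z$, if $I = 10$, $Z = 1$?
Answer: $-50$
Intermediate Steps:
$- 5 I Z = \left(-5\right) 10 \cdot 1 = \left(-50\right) 1 = -50$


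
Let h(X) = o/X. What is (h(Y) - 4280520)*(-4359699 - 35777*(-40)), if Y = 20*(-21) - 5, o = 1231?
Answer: 5327808790928989/425 ≈ 1.2536e+13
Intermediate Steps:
Y = -425 (Y = -420 - 5 = -425)
h(X) = 1231/X
(h(Y) - 4280520)*(-4359699 - 35777*(-40)) = (1231/(-425) - 4280520)*(-4359699 - 35777*(-40)) = (1231*(-1/425) - 4280520)*(-4359699 + 1431080) = (-1231/425 - 4280520)*(-2928619) = -1819222231/425*(-2928619) = 5327808790928989/425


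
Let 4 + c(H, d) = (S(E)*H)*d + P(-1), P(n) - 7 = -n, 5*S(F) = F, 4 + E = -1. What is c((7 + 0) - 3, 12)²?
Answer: 1936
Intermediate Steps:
E = -5 (E = -4 - 1 = -5)
S(F) = F/5
P(n) = 7 - n
c(H, d) = 4 - H*d (c(H, d) = -4 + ((((⅕)*(-5))*H)*d + (7 - 1*(-1))) = -4 + ((-H)*d + (7 + 1)) = -4 + (-H*d + 8) = -4 + (8 - H*d) = 4 - H*d)
c((7 + 0) - 3, 12)² = (4 - 1*((7 + 0) - 3)*12)² = (4 - 1*(7 - 3)*12)² = (4 - 1*4*12)² = (4 - 48)² = (-44)² = 1936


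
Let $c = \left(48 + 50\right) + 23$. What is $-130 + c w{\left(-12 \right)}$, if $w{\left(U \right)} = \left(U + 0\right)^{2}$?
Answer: $17294$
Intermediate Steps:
$c = 121$ ($c = 98 + 23 = 121$)
$w{\left(U \right)} = U^{2}$
$-130 + c w{\left(-12 \right)} = -130 + 121 \left(-12\right)^{2} = -130 + 121 \cdot 144 = -130 + 17424 = 17294$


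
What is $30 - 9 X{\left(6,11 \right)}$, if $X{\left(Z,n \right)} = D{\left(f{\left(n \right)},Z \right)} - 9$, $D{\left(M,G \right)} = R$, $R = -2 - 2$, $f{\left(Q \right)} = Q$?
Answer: $147$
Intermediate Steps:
$R = -4$ ($R = -2 - 2 = -4$)
$D{\left(M,G \right)} = -4$
$X{\left(Z,n \right)} = -13$ ($X{\left(Z,n \right)} = -4 - 9 = -13$)
$30 - 9 X{\left(6,11 \right)} = 30 - -117 = 30 + 117 = 147$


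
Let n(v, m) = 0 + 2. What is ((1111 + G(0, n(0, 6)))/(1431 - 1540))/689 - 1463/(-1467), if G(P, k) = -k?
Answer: 108245860/110173167 ≈ 0.98251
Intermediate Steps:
n(v, m) = 2
((1111 + G(0, n(0, 6)))/(1431 - 1540))/689 - 1463/(-1467) = ((1111 - 1*2)/(1431 - 1540))/689 - 1463/(-1467) = ((1111 - 2)/(-109))*(1/689) - 1463*(-1/1467) = (1109*(-1/109))*(1/689) + 1463/1467 = -1109/109*1/689 + 1463/1467 = -1109/75101 + 1463/1467 = 108245860/110173167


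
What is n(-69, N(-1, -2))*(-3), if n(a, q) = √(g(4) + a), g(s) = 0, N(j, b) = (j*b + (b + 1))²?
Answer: -3*I*√69 ≈ -24.92*I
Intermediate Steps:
N(j, b) = (1 + b + b*j)² (N(j, b) = (b*j + (1 + b))² = (1 + b + b*j)²)
n(a, q) = √a (n(a, q) = √(0 + a) = √a)
n(-69, N(-1, -2))*(-3) = √(-69)*(-3) = (I*√69)*(-3) = -3*I*√69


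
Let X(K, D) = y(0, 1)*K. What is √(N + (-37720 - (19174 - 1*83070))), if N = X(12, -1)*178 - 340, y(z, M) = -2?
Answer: 6*√599 ≈ 146.85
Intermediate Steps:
X(K, D) = -2*K
N = -4612 (N = -2*12*178 - 340 = -24*178 - 340 = -4272 - 340 = -4612)
√(N + (-37720 - (19174 - 1*83070))) = √(-4612 + (-37720 - (19174 - 1*83070))) = √(-4612 + (-37720 - (19174 - 83070))) = √(-4612 + (-37720 - 1*(-63896))) = √(-4612 + (-37720 + 63896)) = √(-4612 + 26176) = √21564 = 6*√599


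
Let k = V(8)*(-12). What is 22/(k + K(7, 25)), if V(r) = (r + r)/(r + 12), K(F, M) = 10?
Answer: 55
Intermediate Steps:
V(r) = 2*r/(12 + r) (V(r) = (2*r)/(12 + r) = 2*r/(12 + r))
k = -48/5 (k = (2*8/(12 + 8))*(-12) = (2*8/20)*(-12) = (2*8*(1/20))*(-12) = (⅘)*(-12) = -48/5 ≈ -9.6000)
22/(k + K(7, 25)) = 22/(-48/5 + 10) = 22/(⅖) = 22*(5/2) = 55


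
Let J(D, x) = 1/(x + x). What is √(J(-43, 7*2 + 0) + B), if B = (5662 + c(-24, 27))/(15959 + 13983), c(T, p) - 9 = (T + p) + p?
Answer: √9933183645/209594 ≈ 0.47552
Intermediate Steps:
J(D, x) = 1/(2*x)
c(T, p) = 9 + T + 2*p (c(T, p) = 9 + ((T + p) + p) = 9 + (T + 2*p) = 9 + T + 2*p)
B = 5701/29942 (B = (5662 + (9 - 24 + 2*27))/(15959 + 13983) = (5662 + (9 - 24 + 54))/29942 = (5662 + 39)*(1/29942) = 5701*(1/29942) = 5701/29942 ≈ 0.19040)
√(J(-43, 7*2 + 0) + B) = √(1/(2*(7*2 + 0)) + 5701/29942) = √(1/(2*(14 + 0)) + 5701/29942) = √((½)/14 + 5701/29942) = √((½)*(1/14) + 5701/29942) = √(1/28 + 5701/29942) = √(94785/419188) = √9933183645/209594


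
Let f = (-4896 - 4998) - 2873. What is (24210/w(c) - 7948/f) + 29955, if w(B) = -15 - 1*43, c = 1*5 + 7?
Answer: 10936315022/370243 ≈ 29538.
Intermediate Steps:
c = 12 (c = 5 + 7 = 12)
f = -12767 (f = -9894 - 2873 = -12767)
w(B) = -58 (w(B) = -15 - 43 = -58)
(24210/w(c) - 7948/f) + 29955 = (24210/(-58) - 7948/(-12767)) + 29955 = (24210*(-1/58) - 7948*(-1/12767)) + 29955 = (-12105/29 + 7948/12767) + 29955 = -154314043/370243 + 29955 = 10936315022/370243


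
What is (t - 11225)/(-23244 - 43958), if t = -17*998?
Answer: 28191/67202 ≈ 0.41950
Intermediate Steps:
t = -16966
(t - 11225)/(-23244 - 43958) = (-16966 - 11225)/(-23244 - 43958) = -28191/(-67202) = -28191*(-1/67202) = 28191/67202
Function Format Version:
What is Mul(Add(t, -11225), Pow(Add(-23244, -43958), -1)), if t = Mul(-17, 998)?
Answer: Rational(28191, 67202) ≈ 0.41950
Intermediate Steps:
t = -16966
Mul(Add(t, -11225), Pow(Add(-23244, -43958), -1)) = Mul(Add(-16966, -11225), Pow(Add(-23244, -43958), -1)) = Mul(-28191, Pow(-67202, -1)) = Mul(-28191, Rational(-1, 67202)) = Rational(28191, 67202)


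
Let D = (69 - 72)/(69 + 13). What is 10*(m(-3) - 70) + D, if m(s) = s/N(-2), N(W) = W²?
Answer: -29009/41 ≈ -707.54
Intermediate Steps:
m(s) = s/4 (m(s) = s/((-2)²) = s/4)
D = -3/82 ≈ -0.036585
10*(m(-3) - 70) + D = 10*((¼)*(-3) - 70) - 3/82 = 10*(-¾ - 70) - 3/82 = 10*(-283/4) - 3/82 = -1415/2 - 3/82 = -29009/41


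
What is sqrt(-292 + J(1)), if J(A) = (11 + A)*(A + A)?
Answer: 2*I*sqrt(67) ≈ 16.371*I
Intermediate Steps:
J(A) = 2*A*(11 + A) (J(A) = (11 + A)*(2*A) = 2*A*(11 + A))
sqrt(-292 + J(1)) = sqrt(-292 + 2*1*(11 + 1)) = sqrt(-292 + 2*1*12) = sqrt(-292 + 24) = sqrt(-268) = 2*I*sqrt(67)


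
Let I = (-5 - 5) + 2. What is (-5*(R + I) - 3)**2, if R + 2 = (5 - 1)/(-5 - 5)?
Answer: 2401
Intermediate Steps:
I = -8 (I = -10 + 2 = -8)
R = -12/5 (R = -2 + (5 - 1)/(-5 - 5) = -2 + 4/(-10) = -2 + 4*(-1/10) = -2 - 2/5 = -12/5 ≈ -2.4000)
(-5*(R + I) - 3)**2 = (-5*(-12/5 - 8) - 3)**2 = (-5*(-52/5) - 3)**2 = (52 - 3)**2 = 49**2 = 2401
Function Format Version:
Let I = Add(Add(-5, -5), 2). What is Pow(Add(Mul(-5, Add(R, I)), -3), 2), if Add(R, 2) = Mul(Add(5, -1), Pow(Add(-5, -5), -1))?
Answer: 2401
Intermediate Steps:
I = -8 (I = Add(-10, 2) = -8)
R = Rational(-12, 5) (R = Add(-2, Mul(Add(5, -1), Pow(Add(-5, -5), -1))) = Add(-2, Mul(4, Pow(-10, -1))) = Add(-2, Mul(4, Rational(-1, 10))) = Add(-2, Rational(-2, 5)) = Rational(-12, 5) ≈ -2.4000)
Pow(Add(Mul(-5, Add(R, I)), -3), 2) = Pow(Add(Mul(-5, Add(Rational(-12, 5), -8)), -3), 2) = Pow(Add(Mul(-5, Rational(-52, 5)), -3), 2) = Pow(Add(52, -3), 2) = Pow(49, 2) = 2401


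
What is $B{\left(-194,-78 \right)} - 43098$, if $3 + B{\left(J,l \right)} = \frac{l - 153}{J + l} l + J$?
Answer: $- \frac{5897129}{136} \approx -43361.0$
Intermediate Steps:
$B{\left(J,l \right)} = -3 + J + \frac{l \left(-153 + l\right)}{J + l}$ ($B{\left(J,l \right)} = -3 + \left(\frac{l - 153}{J + l} l + J\right) = -3 + \left(\frac{-153 + l}{J + l} l + J\right) = -3 + \left(\frac{l \left(-153 + l\right)}{J + l} + J\right) = -3 + \left(J + \frac{l \left(-153 + l\right)}{J + l}\right) = -3 + J + \frac{l \left(-153 + l\right)}{J + l}$)
$B{\left(-194,-78 \right)} - 43098 = \frac{\left(-194\right)^{2} + \left(-78\right)^{2} - -12168 - -582 - -15132}{-194 - 78} - 43098 = \frac{37636 + 6084 + 12168 + 582 + 15132}{-272} - 43098 = \left(- \frac{1}{272}\right) 71602 - 43098 = - \frac{35801}{136} - 43098 = - \frac{5897129}{136}$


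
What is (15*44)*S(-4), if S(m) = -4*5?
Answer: -13200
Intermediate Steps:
S(m) = -20
(15*44)*S(-4) = (15*44)*(-20) = 660*(-20) = -13200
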